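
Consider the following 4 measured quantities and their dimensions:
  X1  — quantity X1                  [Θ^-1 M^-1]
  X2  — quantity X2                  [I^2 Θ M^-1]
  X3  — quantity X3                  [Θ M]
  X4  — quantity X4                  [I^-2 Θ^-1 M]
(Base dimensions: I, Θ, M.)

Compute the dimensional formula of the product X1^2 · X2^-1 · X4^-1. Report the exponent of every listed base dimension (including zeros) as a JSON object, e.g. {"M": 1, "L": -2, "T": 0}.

Write exponents as rows I,Θ,M / cols X1,X2,X3,X4:
  I: [ 0  2  0 -2]
  Θ: [-1  1  1 -1]
  M: [-1 -1  1  1]
  [I]: (2)·0+(-1)·2+(-1)·-2 = 0
  [Θ]: (2)·-1+(-1)·1+(-1)·-1 = -2
  [M]: (2)·-1+(-1)·-1+(-1)·1 = -2
⇒ Θ^-2 M^-2

{"I": 0, "Θ": -2, "M": -2}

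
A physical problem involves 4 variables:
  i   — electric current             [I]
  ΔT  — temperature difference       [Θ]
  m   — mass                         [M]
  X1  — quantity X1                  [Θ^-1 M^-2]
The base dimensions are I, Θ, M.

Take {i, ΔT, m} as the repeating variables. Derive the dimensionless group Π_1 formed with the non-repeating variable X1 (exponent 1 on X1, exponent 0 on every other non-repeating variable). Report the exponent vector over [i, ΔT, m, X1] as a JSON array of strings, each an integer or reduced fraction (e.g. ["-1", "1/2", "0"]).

Write exponents as rows I,Θ,M / cols i,ΔT,m,X1:
  I: [ 1  0  0  0]
  Θ: [ 0  1  0 -1]
  M: [ 0  0  1 -2]
RREF → pivots at {i,ΔT,m} ⇒ r = 3
Pivot set = {i,ΔT,m}, free = {X1}
RREF:
  r0: [   1    0    0    0]
  r1: [   0    1    0   -1]
  r2: [   0    0    1   -2]
Fix exponent of X1 at 1; solve each RREF row for its pivot's exponent:
  r0: exp(i) + (0)·1 = 0 ⇒ exp(i) = 0
  r1: exp(ΔT) + (-1)·1 = 0 ⇒ exp(ΔT) = 1
  r2: exp(m) + (-2)·1 = 0 ⇒ exp(m) = 2
Π_1 = ΔT · m^2 · X1

["0", "1", "2", "1"]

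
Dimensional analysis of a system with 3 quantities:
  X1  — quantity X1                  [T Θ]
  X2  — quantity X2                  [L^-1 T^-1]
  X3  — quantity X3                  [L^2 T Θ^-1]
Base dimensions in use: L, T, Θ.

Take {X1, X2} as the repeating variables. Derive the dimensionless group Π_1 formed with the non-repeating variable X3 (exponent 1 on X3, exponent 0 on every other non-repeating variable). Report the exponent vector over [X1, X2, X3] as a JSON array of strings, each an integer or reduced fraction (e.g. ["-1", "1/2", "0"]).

Dimensional matrix (L×T×Θ by X1×X2×X3):
  L: [ 0 -1  2]
  T: [ 1 -1  1]
  Θ: [ 1  0 -1]
Echelon form has 2 nonzero rows (pivots: X1,X2)
Repeat: X1,X2; free: X3
RREF:
  r0: [   1    0   -1]
  r1: [   0    1   -2]
  r2: [   0    0    0]
Fix exponent of X3 at 1; solve each RREF row for its pivot's exponent:
  r0: exp(X1) + (-1)·1 = 0 ⇒ exp(X1) = 1
  r1: exp(X2) + (-2)·1 = 0 ⇒ exp(X2) = 2
Π_1 = X1 · X2^2 · X3

["1", "2", "1"]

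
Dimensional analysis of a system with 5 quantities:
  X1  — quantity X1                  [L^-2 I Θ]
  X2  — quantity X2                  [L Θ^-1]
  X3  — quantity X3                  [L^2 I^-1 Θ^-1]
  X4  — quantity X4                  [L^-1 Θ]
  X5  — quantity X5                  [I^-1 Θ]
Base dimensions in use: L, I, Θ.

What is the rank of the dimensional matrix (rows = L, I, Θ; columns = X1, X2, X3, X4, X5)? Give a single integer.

Write exponents as rows L,I,Θ / cols X1,X2,X3,X4,X5:
  L: [-2  1  2 -1  0]
  I: [ 1  0 -1  0 -1]
  Θ: [ 1 -1 -1  1  1]
RREF → pivots at {X1,X2} ⇒ r = 2

2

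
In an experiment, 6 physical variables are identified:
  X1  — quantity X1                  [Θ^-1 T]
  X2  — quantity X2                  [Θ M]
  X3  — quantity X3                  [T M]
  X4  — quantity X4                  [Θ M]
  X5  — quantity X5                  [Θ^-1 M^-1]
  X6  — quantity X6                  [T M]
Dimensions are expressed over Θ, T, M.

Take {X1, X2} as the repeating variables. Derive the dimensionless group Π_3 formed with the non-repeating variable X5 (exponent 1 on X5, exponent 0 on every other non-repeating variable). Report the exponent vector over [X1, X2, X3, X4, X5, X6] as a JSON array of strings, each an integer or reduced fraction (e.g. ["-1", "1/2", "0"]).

["0", "1", "0", "0", "1", "0"]

Write exponents as rows Θ,T,M / cols X1,X2,X3,X4,X5,X6:
  Θ: [-1  1  0  1 -1  0]
  T: [ 1  0  1  0  0  1]
  M: [ 0  1  1  1 -1  1]
Echelon form has 2 nonzero rows (pivots: X1,X2)
Pivot set = {X1,X2}, free = {X3,X4,X5,X6}
RREF:
  r0: [   1    0    1    0    0    1]
  r1: [   0    1    1    1   -1    1]
  r2: [   0    0    0    0    0    0]
Fix exponent of X5 at 1, X3 at 0, X4 at 0, X6 at 0; solve each RREF row for its pivot's exponent:
  r0: exp(X1) + (0)·1 = 0 ⇒ exp(X1) = 0
  r1: exp(X2) + (-1)·1 = 0 ⇒ exp(X2) = 1
Π_3 = X2 · X5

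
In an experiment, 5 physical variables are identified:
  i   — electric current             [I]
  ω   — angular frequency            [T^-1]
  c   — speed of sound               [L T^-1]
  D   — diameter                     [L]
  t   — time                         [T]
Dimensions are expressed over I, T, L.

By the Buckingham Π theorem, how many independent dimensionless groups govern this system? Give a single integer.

Exponent matrix [I,T,L] × [i,ω,c,D,t]:
  I: [ 1  0  0  0  0]
  T: [ 0 -1 -1  0  1]
  L: [ 0  0  1  1  0]
Row reduction gives pivot columns i,ω,c; rank = 3
5 vars − rank 3 = 2 Π groups

2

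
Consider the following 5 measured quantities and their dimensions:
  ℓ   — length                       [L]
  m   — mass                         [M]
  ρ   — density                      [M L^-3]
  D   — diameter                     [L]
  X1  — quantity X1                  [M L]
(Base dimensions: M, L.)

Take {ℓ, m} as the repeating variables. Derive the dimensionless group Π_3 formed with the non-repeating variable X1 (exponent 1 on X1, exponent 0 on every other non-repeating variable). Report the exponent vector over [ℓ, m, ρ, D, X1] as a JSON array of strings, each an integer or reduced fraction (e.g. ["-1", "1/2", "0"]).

["-1", "-1", "0", "0", "1"]

Write exponents as rows M,L / cols ℓ,m,ρ,D,X1:
  M: [ 0  1  1  0  1]
  L: [ 1  0 -3  1  1]
Echelon form has 2 nonzero rows (pivots: ℓ,m)
Repeat: ℓ,m; free: ρ,D,X1
RREF:
  r0: [   1    0   -3    1    1]
  r1: [   0    1    1    0    1]
Fix exponent of X1 at 1, ρ at 0, D at 0; solve each RREF row for its pivot's exponent:
  r0: exp(ℓ) + (1)·1 = 0 ⇒ exp(ℓ) = -1
  r1: exp(m) + (1)·1 = 0 ⇒ exp(m) = -1
Π_3 = ℓ^-1 · m^-1 · X1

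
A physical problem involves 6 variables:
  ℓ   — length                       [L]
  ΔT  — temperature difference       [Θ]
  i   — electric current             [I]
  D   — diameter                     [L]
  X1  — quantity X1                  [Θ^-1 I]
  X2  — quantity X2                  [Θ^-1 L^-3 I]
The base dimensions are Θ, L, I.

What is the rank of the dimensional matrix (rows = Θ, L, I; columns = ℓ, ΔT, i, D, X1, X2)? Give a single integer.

Write exponents as rows Θ,L,I / cols ℓ,ΔT,i,D,X1,X2:
  Θ: [ 0  1  0  0 -1 -1]
  L: [ 1  0  0  1  0 -3]
  I: [ 0  0  1  0  1  1]
Echelon form has 3 nonzero rows (pivots: ℓ,ΔT,i)

3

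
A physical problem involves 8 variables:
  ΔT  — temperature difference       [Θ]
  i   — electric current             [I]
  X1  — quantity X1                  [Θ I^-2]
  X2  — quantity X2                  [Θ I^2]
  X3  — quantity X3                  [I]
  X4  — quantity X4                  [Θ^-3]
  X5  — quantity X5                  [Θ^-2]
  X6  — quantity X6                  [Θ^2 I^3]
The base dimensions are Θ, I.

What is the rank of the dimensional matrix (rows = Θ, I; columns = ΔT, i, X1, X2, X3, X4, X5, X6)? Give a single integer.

Write exponents as rows Θ,I / cols ΔT,i,X1,X2,X3,X4,X5,X6:
  Θ: [ 1  0  1  1  0 -3 -2  2]
  I: [ 0  1 -2  2  1  0  0  3]
Echelon form has 2 nonzero rows (pivots: ΔT,i)

2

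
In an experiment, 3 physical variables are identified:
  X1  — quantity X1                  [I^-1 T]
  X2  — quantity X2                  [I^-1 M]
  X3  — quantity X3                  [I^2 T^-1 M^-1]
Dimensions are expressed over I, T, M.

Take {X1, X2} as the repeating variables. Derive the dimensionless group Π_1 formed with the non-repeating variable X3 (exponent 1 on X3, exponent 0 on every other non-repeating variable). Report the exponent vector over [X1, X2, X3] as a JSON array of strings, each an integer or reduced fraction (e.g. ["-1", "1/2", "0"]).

Write exponents as rows I,T,M / cols X1,X2,X3:
  I: [-1 -1  2]
  T: [ 1  0 -1]
  M: [ 0  1 -1]
RREF → pivots at {X1,X2} ⇒ r = 2
Pivot set = {X1,X2}, free = {X3}
RREF:
  r0: [   1    0   -1]
  r1: [   0    1   -1]
  r2: [   0    0    0]
Fix exponent of X3 at 1; solve each RREF row for its pivot's exponent:
  r0: exp(X1) + (-1)·1 = 0 ⇒ exp(X1) = 1
  r1: exp(X2) + (-1)·1 = 0 ⇒ exp(X2) = 1
Π_1 = X1 · X2 · X3

["1", "1", "1"]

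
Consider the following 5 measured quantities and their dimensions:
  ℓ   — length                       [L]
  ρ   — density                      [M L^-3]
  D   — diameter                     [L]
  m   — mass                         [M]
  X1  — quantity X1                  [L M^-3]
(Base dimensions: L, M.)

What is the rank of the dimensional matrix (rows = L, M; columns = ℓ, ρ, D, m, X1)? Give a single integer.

Dimensional matrix (L×M by ℓ×ρ×D×m×X1):
  L: [ 1 -3  1  0  1]
  M: [ 0  1  0  1 -3]
Row reduction gives pivot columns ℓ,ρ; rank = 2

2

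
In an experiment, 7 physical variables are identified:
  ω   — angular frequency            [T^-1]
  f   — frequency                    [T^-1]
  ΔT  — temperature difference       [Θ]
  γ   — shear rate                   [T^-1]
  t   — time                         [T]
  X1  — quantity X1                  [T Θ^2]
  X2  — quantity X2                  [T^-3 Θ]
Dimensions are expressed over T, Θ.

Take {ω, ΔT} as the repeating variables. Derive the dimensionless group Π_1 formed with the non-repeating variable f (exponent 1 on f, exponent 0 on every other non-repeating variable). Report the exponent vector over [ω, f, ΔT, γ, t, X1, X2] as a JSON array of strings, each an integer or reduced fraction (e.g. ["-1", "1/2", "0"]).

Exponent matrix [T,Θ] × [ω,f,ΔT,γ,t,X1,X2]:
  T: [-1 -1  0 -1  1  1 -3]
  Θ: [ 0  0  1  0  0  2  1]
RREF → pivots at {ω,ΔT} ⇒ r = 2
Pivot set = {ω,ΔT}, free = {f,γ,t,X1,X2}
RREF:
  r0: [   1    1    0    1   -1   -1    3]
  r1: [   0    0    1    0    0    2    1]
Fix exponent of f at 1, γ at 0, t at 0, X1 at 0, X2 at 0; solve each RREF row for its pivot's exponent:
  r0: exp(ω) + (1)·1 = 0 ⇒ exp(ω) = -1
  r1: exp(ΔT) + (0)·1 = 0 ⇒ exp(ΔT) = 0
Π_1 = ω^-1 · f

["-1", "1", "0", "0", "0", "0", "0"]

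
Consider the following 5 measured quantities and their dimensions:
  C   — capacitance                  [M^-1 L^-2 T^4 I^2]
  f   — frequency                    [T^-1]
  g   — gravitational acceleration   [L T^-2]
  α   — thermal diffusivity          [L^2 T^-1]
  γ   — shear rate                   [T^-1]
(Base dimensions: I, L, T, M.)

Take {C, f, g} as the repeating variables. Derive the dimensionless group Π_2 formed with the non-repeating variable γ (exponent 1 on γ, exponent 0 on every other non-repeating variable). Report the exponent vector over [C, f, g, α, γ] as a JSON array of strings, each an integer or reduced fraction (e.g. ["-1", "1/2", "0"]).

["0", "-1", "0", "0", "1"]

Dimensional matrix (I×L×T×M by C×f×g×α×γ):
  I: [ 2  0  0  0  0]
  L: [-2  0  1  2  0]
  T: [ 4 -1 -2 -1 -1]
  M: [-1  0  0  0  0]
Echelon form has 3 nonzero rows (pivots: C,f,g)
Pivot set = {C,f,g}, free = {α,γ}
RREF:
  r0: [   1    0    0    0    0]
  r1: [   0    1    0   -3    1]
  r2: [   0    0    1    2    0]
  r3: [   0    0    0    0    0]
Fix exponent of γ at 1, α at 0; solve each RREF row for its pivot's exponent:
  r0: exp(C) + (0)·1 = 0 ⇒ exp(C) = 0
  r1: exp(f) + (1)·1 = 0 ⇒ exp(f) = -1
  r2: exp(g) + (0)·1 = 0 ⇒ exp(g) = 0
Π_2 = f^-1 · γ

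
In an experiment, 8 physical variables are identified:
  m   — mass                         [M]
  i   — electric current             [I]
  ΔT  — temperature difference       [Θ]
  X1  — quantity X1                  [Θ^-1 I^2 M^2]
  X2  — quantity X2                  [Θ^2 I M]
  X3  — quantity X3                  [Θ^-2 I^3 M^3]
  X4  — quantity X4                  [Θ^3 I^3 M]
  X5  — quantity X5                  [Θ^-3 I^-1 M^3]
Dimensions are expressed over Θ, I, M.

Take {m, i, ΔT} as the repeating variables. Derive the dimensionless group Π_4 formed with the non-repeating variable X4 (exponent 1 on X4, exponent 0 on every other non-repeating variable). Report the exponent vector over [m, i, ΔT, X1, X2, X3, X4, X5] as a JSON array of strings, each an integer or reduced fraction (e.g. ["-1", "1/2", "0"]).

["-1", "-3", "-3", "0", "0", "0", "1", "0"]

Dimensional matrix (Θ×I×M by m×i×ΔT×X1×X2×X3×X4×X5):
  Θ: [ 0  0  1 -1  2 -2  3 -3]
  I: [ 0  1  0  2  1  3  3 -1]
  M: [ 1  0  0  2  1  3  1  3]
Echelon form has 3 nonzero rows (pivots: m,i,ΔT)
Repeat: m,i,ΔT; free: X1,X2,X3,X4,X5
RREF:
  r0: [   1    0    0    2    1    3    1    3]
  r1: [   0    1    0    2    1    3    3   -1]
  r2: [   0    0    1   -1    2   -2    3   -3]
Fix exponent of X4 at 1, X1 at 0, X2 at 0, X3 at 0, X5 at 0; solve each RREF row for its pivot's exponent:
  r0: exp(m) + (1)·1 = 0 ⇒ exp(m) = -1
  r1: exp(i) + (3)·1 = 0 ⇒ exp(i) = -3
  r2: exp(ΔT) + (3)·1 = 0 ⇒ exp(ΔT) = -3
Π_4 = m^-1 · i^-3 · ΔT^-3 · X4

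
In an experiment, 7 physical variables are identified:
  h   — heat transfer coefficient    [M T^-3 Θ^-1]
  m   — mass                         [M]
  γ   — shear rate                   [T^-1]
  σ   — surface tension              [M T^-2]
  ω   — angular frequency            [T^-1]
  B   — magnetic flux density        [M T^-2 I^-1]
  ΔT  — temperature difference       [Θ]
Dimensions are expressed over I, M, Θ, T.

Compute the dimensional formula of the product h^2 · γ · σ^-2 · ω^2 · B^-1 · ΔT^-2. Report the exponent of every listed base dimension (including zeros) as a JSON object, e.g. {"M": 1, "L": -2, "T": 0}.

{"I": 1, "M": -1, "Θ": -4, "T": -3}

Exponent matrix [I,M,Θ,T] × [h,m,γ,σ,ω,B,ΔT]:
  I: [ 0  0  0  0  0 -1  0]
  M: [ 1  1  0  1  0  1  0]
  Θ: [-1  0  0  0  0  0  1]
  T: [-3  0 -1 -2 -1 -2  0]
  [I]: (2)·0+(1)·0+(-2)·0+(2)·0+(-1)·-1+(-2)·0 = 1
  [M]: (2)·1+(1)·0+(-2)·1+(2)·0+(-1)·1+(-2)·0 = -1
  [Θ]: (2)·-1+(1)·0+(-2)·0+(2)·0+(-1)·0+(-2)·1 = -4
  [T]: (2)·-3+(1)·-1+(-2)·-2+(2)·-1+(-1)·-2+(-2)·0 = -3
⇒ I M^-1 Θ^-4 T^-3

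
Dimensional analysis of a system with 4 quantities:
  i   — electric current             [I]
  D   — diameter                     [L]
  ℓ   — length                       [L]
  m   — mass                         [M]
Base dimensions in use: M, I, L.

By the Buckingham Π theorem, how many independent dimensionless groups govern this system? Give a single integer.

Dimensional matrix (M×I×L by i×D×ℓ×m):
  M: [ 0  0  0  1]
  I: [ 1  0  0  0]
  L: [ 0  1  1  0]
Row reduction gives pivot columns i,D,m; rank = 3
n=4, r=3 ⇒ 1 dimensionless group

1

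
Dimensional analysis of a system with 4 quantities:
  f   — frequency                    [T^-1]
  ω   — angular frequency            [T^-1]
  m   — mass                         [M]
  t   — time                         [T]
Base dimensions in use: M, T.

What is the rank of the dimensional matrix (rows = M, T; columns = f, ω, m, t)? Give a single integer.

Dimensional matrix (M×T by f×ω×m×t):
  M: [ 0  0  1  0]
  T: [-1 -1  0  1]
Row reduction gives pivot columns f,m; rank = 2

2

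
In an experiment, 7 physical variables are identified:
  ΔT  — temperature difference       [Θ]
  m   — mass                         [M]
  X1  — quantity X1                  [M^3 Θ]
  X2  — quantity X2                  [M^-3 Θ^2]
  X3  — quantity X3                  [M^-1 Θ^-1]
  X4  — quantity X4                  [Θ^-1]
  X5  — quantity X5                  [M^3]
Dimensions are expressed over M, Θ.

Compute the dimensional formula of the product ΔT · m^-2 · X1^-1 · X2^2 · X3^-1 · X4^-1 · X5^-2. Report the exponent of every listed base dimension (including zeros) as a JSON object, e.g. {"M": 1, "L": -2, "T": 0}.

{"M": -16, "Θ": 6}

Dimensional matrix (M×Θ by ΔT×m×X1×X2×X3×X4×X5):
  M: [ 0  1  3 -3 -1  0  3]
  Θ: [ 1  0  1  2 -1 -1  0]
  [M]: (1)·0+(-2)·1+(-1)·3+(2)·-3+(-1)·-1+(-1)·0+(-2)·3 = -16
  [Θ]: (1)·1+(-2)·0+(-1)·1+(2)·2+(-1)·-1+(-1)·-1+(-2)·0 = 6
⇒ M^-16 Θ^6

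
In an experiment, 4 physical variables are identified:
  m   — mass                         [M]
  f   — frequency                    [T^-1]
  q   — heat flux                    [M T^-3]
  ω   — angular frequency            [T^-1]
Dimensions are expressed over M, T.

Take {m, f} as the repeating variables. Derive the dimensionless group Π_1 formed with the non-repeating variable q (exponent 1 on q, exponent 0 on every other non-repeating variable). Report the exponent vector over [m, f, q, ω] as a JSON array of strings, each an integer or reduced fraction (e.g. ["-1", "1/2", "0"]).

Write exponents as rows M,T / cols m,f,q,ω:
  M: [ 1  0  1  0]
  T: [ 0 -1 -3 -1]
RREF → pivots at {m,f} ⇒ r = 2
Pivot set = {m,f}, free = {q,ω}
RREF:
  r0: [   1    0    1    0]
  r1: [   0    1    3    1]
Fix exponent of q at 1, ω at 0; solve each RREF row for its pivot's exponent:
  r0: exp(m) + (1)·1 = 0 ⇒ exp(m) = -1
  r1: exp(f) + (3)·1 = 0 ⇒ exp(f) = -3
Π_1 = m^-1 · f^-3 · q

["-1", "-3", "1", "0"]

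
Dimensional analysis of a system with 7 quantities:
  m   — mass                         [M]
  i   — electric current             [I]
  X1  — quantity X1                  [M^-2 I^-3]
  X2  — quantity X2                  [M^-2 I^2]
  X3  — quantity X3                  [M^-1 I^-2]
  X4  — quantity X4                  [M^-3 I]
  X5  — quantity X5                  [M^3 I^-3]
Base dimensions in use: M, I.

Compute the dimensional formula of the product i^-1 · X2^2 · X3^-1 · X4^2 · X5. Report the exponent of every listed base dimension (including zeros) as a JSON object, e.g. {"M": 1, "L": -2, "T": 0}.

{"M": -6, "I": 4}

Write exponents as rows M,I / cols m,i,X1,X2,X3,X4,X5:
  M: [ 1  0 -2 -2 -1 -3  3]
  I: [ 0  1 -3  2 -2  1 -3]
  [M]: (-1)·0+(2)·-2+(-1)·-1+(2)·-3+(1)·3 = -6
  [I]: (-1)·1+(2)·2+(-1)·-2+(2)·1+(1)·-3 = 4
⇒ M^-6 I^4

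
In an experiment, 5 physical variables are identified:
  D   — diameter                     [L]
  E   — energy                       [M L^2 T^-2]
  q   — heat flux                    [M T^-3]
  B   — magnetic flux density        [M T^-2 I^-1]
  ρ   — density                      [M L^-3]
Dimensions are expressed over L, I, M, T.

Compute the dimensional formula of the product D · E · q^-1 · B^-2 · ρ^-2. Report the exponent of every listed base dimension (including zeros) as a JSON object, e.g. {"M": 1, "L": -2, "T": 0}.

{"L": 9, "I": 2, "M": -4, "T": 5}

Exponent matrix [L,I,M,T] × [D,E,q,B,ρ]:
  L: [ 1  2  0  0 -3]
  I: [ 0  0  0 -1  0]
  M: [ 0  1  1  1  1]
  T: [ 0 -2 -3 -2  0]
  [L]: (1)·1+(1)·2+(-1)·0+(-2)·0+(-2)·-3 = 9
  [I]: (1)·0+(1)·0+(-1)·0+(-2)·-1+(-2)·0 = 2
  [M]: (1)·0+(1)·1+(-1)·1+(-2)·1+(-2)·1 = -4
  [T]: (1)·0+(1)·-2+(-1)·-3+(-2)·-2+(-2)·0 = 5
⇒ L^9 I^2 M^-4 T^5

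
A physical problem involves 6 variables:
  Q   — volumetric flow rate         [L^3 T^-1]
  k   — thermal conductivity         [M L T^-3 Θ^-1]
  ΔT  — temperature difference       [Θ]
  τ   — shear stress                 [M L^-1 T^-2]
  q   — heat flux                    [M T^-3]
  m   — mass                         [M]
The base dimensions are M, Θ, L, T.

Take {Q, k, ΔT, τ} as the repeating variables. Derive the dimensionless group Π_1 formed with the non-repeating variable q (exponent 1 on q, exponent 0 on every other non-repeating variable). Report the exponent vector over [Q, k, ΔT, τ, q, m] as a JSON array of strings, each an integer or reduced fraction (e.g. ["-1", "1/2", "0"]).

["1", "-2", "-2", "1", "1", "0"]

Write exponents as rows M,Θ,L,T / cols Q,k,ΔT,τ,q,m:
  M: [ 0  1  0  1  1  1]
  Θ: [ 0 -1  1  0  0  0]
  L: [ 3  1  0 -1  0  0]
  T: [-1 -3  0 -2 -3  0]
Row reduction gives pivot columns Q,k,ΔT,τ; rank = 4
Pivot set = {Q,k,ΔT,τ}, free = {q,m}
RREF:
  r0: [   1    0    0    0   -1    5]
  r1: [   0    1    0    0    2   -7]
  r2: [   0    0    1    0    2   -7]
  r3: [   0    0    0    1   -1    8]
Fix exponent of q at 1, m at 0; solve each RREF row for its pivot's exponent:
  r0: exp(Q) + (-1)·1 = 0 ⇒ exp(Q) = 1
  r1: exp(k) + (2)·1 = 0 ⇒ exp(k) = -2
  r2: exp(ΔT) + (2)·1 = 0 ⇒ exp(ΔT) = -2
  r3: exp(τ) + (-1)·1 = 0 ⇒ exp(τ) = 1
Π_1 = Q · k^-2 · ΔT^-2 · τ · q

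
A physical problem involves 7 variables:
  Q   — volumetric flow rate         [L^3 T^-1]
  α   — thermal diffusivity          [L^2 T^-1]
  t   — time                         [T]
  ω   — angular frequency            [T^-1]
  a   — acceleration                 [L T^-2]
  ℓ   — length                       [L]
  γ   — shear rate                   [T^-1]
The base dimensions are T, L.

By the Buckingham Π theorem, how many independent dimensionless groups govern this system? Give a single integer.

5

Dimensional matrix (T×L by Q×α×t×ω×a×ℓ×γ):
  T: [-1 -1  1 -1 -2  0 -1]
  L: [ 3  2  0  0  1  1  0]
RREF → pivots at {Q,α} ⇒ r = 2
Π count = n − r = 7 − 2 = 5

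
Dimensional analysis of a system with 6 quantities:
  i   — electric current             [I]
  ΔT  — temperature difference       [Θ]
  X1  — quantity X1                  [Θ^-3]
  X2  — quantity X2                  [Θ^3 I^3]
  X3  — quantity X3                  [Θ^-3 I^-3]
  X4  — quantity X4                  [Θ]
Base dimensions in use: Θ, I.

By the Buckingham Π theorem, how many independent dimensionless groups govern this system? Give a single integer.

Write exponents as rows Θ,I / cols i,ΔT,X1,X2,X3,X4:
  Θ: [ 0  1 -3  3 -3  1]
  I: [ 1  0  0  3 -3  0]
Row reduction gives pivot columns i,ΔT; rank = 2
n=6, r=2 ⇒ 4 dimensionless groups

4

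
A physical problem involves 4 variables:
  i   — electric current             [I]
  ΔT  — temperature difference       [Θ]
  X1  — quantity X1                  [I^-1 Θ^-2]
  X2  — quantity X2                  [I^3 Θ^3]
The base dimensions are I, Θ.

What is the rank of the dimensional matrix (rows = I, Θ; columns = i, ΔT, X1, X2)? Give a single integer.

2

Exponent matrix [I,Θ] × [i,ΔT,X1,X2]:
  I: [ 1  0 -1  3]
  Θ: [ 0  1 -2  3]
Echelon form has 2 nonzero rows (pivots: i,ΔT)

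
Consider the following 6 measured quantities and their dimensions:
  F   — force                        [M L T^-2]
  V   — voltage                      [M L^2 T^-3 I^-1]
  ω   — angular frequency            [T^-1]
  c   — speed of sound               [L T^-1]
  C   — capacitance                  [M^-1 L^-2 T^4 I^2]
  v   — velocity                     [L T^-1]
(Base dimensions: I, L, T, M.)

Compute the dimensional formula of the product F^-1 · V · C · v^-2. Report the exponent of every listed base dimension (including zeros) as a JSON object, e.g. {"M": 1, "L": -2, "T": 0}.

Exponent matrix [I,L,T,M] × [F,V,ω,c,C,v]:
  I: [ 0 -1  0  0  2  0]
  L: [ 1  2  0  1 -2  1]
  T: [-2 -3 -1 -1  4 -1]
  M: [ 1  1  0  0 -1  0]
  [I]: (-1)·0+(1)·-1+(1)·2+(-2)·0 = 1
  [L]: (-1)·1+(1)·2+(1)·-2+(-2)·1 = -3
  [T]: (-1)·-2+(1)·-3+(1)·4+(-2)·-1 = 5
  [M]: (-1)·1+(1)·1+(1)·-1+(-2)·0 = -1
⇒ I L^-3 T^5 M^-1

{"I": 1, "L": -3, "T": 5, "M": -1}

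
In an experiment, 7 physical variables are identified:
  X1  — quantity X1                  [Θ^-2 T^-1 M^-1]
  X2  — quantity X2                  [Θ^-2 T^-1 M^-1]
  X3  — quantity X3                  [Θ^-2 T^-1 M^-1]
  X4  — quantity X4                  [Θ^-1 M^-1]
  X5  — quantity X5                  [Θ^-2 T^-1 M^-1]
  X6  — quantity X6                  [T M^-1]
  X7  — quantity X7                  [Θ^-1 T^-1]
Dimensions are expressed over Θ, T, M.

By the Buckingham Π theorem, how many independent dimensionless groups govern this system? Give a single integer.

Exponent matrix [Θ,T,M] × [X1,X2,X3,X4,X5,X6,X7]:
  Θ: [-2 -2 -2 -1 -2  0 -1]
  T: [-1 -1 -1  0 -1  1 -1]
  M: [-1 -1 -1 -1 -1 -1  0]
RREF → pivots at {X1,X4} ⇒ r = 2
7 vars − rank 2 = 5 Π groups

5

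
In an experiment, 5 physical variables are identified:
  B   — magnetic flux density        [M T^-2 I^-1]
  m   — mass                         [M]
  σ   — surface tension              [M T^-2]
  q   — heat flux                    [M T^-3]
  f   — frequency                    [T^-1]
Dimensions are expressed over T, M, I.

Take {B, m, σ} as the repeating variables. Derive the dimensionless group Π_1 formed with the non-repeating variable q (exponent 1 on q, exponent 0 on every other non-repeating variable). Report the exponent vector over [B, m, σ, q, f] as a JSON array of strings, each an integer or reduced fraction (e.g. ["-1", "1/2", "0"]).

Dimensional matrix (T×M×I by B×m×σ×q×f):
  T: [-2  0 -2 -3 -1]
  M: [ 1  1  1  1  0]
  I: [-1  0  0  0  0]
Row reduction gives pivot columns B,m,σ; rank = 3
Repeat: B,m,σ; free: q,f
RREF:
  r0: [   1    0    0    0    0]
  r1: [   0    1    0 -1/2 -1/2]
  r2: [   0    0    1  3/2  1/2]
Fix exponent of q at 1, f at 0; solve each RREF row for its pivot's exponent:
  r0: exp(B) + (0)·1 = 0 ⇒ exp(B) = 0
  r1: exp(m) + (-1/2)·1 = 0 ⇒ exp(m) = 1/2
  r2: exp(σ) + (3/2)·1 = 0 ⇒ exp(σ) = -3/2
Π_1 = m^(1/2) · σ^(-3/2) · q

["0", "1/2", "-3/2", "1", "0"]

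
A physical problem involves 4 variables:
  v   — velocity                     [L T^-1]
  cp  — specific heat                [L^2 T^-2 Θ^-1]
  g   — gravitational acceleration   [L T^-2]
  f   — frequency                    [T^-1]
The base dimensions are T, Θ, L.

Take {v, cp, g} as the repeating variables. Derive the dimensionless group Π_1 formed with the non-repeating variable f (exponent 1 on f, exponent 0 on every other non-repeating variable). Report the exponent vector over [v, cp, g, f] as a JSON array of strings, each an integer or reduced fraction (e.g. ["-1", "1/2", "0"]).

Write exponents as rows T,Θ,L / cols v,cp,g,f:
  T: [-1 -2 -2 -1]
  Θ: [ 0 -1  0  0]
  L: [ 1  2  1  0]
Row reduction gives pivot columns v,cp,g; rank = 3
Repeat: v,cp,g; free: f
RREF:
  r0: [   1    0    0   -1]
  r1: [   0    1    0    0]
  r2: [   0    0    1    1]
Fix exponent of f at 1; solve each RREF row for its pivot's exponent:
  r0: exp(v) + (-1)·1 = 0 ⇒ exp(v) = 1
  r1: exp(cp) + (0)·1 = 0 ⇒ exp(cp) = 0
  r2: exp(g) + (1)·1 = 0 ⇒ exp(g) = -1
Π_1 = v · g^-1 · f

["1", "0", "-1", "1"]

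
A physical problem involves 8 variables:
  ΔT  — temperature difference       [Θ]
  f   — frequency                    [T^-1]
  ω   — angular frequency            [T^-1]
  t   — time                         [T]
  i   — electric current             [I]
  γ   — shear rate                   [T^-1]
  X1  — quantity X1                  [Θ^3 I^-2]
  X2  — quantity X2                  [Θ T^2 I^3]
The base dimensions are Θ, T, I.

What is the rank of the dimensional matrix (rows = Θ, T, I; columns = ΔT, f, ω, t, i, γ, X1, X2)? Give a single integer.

3

Dimensional matrix (Θ×T×I by ΔT×f×ω×t×i×γ×X1×X2):
  Θ: [ 1  0  0  0  0  0  3  1]
  T: [ 0 -1 -1  1  0 -1  0  2]
  I: [ 0  0  0  0  1  0 -2  3]
RREF → pivots at {ΔT,f,i} ⇒ r = 3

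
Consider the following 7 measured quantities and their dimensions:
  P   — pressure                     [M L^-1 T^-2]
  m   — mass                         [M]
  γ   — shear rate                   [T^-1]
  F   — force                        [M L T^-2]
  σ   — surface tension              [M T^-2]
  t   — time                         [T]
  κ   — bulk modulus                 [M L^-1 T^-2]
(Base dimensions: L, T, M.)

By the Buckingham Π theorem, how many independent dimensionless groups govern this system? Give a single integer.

4

Dimensional matrix (L×T×M by P×m×γ×F×σ×t×κ):
  L: [-1  0  0  1  0  0 -1]
  T: [-2  0 -1 -2 -2  1 -2]
  M: [ 1  1  0  1  1  0  1]
RREF → pivots at {P,m,γ} ⇒ r = 3
7 vars − rank 3 = 4 Π groups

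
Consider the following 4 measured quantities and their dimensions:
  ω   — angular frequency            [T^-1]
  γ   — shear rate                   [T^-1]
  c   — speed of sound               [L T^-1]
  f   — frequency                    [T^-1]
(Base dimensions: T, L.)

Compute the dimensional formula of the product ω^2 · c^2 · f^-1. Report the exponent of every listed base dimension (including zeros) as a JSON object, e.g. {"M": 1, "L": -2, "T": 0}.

Exponent matrix [T,L] × [ω,γ,c,f]:
  T: [-1 -1 -1 -1]
  L: [ 0  0  1  0]
  [T]: (2)·-1+(2)·-1+(-1)·-1 = -3
  [L]: (2)·0+(2)·1+(-1)·0 = 2
⇒ T^-3 L^2

{"T": -3, "L": 2}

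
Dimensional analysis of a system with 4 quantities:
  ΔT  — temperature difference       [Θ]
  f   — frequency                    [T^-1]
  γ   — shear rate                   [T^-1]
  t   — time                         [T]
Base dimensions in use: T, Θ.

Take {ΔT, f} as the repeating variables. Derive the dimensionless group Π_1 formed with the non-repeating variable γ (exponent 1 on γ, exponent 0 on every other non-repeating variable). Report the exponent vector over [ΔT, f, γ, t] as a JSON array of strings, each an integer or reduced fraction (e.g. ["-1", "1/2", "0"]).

["0", "-1", "1", "0"]

Exponent matrix [T,Θ] × [ΔT,f,γ,t]:
  T: [ 0 -1 -1  1]
  Θ: [ 1  0  0  0]
Row reduction gives pivot columns ΔT,f; rank = 2
Pivot set = {ΔT,f}, free = {γ,t}
RREF:
  r0: [   1    0    0    0]
  r1: [   0    1    1   -1]
Fix exponent of γ at 1, t at 0; solve each RREF row for its pivot's exponent:
  r0: exp(ΔT) + (0)·1 = 0 ⇒ exp(ΔT) = 0
  r1: exp(f) + (1)·1 = 0 ⇒ exp(f) = -1
Π_1 = f^-1 · γ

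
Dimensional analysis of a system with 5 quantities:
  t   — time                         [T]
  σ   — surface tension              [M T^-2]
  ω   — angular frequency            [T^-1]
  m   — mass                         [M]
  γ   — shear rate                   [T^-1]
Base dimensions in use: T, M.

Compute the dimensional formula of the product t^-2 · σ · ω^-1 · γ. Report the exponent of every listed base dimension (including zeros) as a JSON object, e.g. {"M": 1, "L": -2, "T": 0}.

{"T": -4, "M": 1}

Exponent matrix [T,M] × [t,σ,ω,m,γ]:
  T: [ 1 -2 -1  0 -1]
  M: [ 0  1  0  1  0]
  [T]: (-2)·1+(1)·-2+(-1)·-1+(1)·-1 = -4
  [M]: (-2)·0+(1)·1+(-1)·0+(1)·0 = 1
⇒ T^-4 M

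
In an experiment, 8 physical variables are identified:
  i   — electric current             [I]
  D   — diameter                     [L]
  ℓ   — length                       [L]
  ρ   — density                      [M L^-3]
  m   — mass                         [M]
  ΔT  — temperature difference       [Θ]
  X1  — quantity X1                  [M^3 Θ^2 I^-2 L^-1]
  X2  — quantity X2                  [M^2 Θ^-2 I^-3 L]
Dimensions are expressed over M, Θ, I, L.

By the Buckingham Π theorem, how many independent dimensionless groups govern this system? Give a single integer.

Write exponents as rows M,Θ,I,L / cols i,D,ℓ,ρ,m,ΔT,X1,X2:
  M: [ 0  0  0  1  1  0  3  2]
  Θ: [ 0  0  0  0  0  1  2 -2]
  I: [ 1  0  0  0  0  0 -2 -3]
  L: [ 0  1  1 -3  0  0 -1  1]
Echelon form has 4 nonzero rows (pivots: i,D,ρ,ΔT)
8 vars − rank 4 = 4 Π groups

4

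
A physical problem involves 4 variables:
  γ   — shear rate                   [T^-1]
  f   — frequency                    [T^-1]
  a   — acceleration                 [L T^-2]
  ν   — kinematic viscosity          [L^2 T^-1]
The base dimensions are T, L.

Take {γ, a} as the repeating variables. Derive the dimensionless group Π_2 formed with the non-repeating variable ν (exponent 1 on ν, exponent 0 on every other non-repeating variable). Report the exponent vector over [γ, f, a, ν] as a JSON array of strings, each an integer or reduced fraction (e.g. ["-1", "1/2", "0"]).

["3", "0", "-2", "1"]

Write exponents as rows T,L / cols γ,f,a,ν:
  T: [-1 -1 -2 -1]
  L: [ 0  0  1  2]
Row reduction gives pivot columns γ,a; rank = 2
Repeat: γ,a; free: f,ν
RREF:
  r0: [   1    1    0   -3]
  r1: [   0    0    1    2]
Fix exponent of ν at 1, f at 0; solve each RREF row for its pivot's exponent:
  r0: exp(γ) + (-3)·1 = 0 ⇒ exp(γ) = 3
  r1: exp(a) + (2)·1 = 0 ⇒ exp(a) = -2
Π_2 = γ^3 · a^-2 · ν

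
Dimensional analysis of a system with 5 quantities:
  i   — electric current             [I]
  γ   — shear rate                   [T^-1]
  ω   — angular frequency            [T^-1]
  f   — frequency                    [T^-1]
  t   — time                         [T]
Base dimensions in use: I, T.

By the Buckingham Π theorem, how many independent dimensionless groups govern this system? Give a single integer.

Dimensional matrix (I×T by i×γ×ω×f×t):
  I: [ 1  0  0  0  0]
  T: [ 0 -1 -1 -1  1]
RREF → pivots at {i,γ} ⇒ r = 2
5 vars − rank 2 = 3 Π groups

3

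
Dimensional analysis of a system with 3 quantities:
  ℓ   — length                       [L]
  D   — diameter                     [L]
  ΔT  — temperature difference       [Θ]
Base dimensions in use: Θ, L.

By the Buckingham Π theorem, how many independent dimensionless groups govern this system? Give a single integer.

1

Dimensional matrix (Θ×L by ℓ×D×ΔT):
  Θ: [ 0  0  1]
  L: [ 1  1  0]
Row reduction gives pivot columns ℓ,ΔT; rank = 2
n=3, r=2 ⇒ 1 dimensionless group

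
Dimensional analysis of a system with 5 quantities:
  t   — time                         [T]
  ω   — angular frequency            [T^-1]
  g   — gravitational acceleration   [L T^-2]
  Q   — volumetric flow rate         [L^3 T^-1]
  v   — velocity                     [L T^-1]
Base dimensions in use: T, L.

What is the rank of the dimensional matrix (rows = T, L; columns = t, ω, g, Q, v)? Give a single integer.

Dimensional matrix (T×L by t×ω×g×Q×v):
  T: [ 1 -1 -2 -1 -1]
  L: [ 0  0  1  3  1]
RREF → pivots at {t,g} ⇒ r = 2

2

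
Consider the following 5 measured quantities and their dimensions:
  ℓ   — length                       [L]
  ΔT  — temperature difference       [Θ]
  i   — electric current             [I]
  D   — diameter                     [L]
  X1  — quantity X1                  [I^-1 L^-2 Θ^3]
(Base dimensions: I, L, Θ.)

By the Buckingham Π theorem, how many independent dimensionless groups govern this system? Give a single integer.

2

Exponent matrix [I,L,Θ] × [ℓ,ΔT,i,D,X1]:
  I: [ 0  0  1  0 -1]
  L: [ 1  0  0  1 -2]
  Θ: [ 0  1  0  0  3]
RREF → pivots at {ℓ,ΔT,i} ⇒ r = 3
n=5, r=3 ⇒ 2 dimensionless groups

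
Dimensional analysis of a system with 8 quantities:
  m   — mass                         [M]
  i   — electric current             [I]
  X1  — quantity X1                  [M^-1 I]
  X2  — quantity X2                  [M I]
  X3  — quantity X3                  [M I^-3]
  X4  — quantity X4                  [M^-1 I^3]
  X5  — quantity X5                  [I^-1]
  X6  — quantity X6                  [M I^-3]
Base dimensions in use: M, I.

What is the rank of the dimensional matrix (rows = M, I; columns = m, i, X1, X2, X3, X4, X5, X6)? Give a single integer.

2

Write exponents as rows M,I / cols m,i,X1,X2,X3,X4,X5,X6:
  M: [ 1  0 -1  1  1 -1  0  1]
  I: [ 0  1  1  1 -3  3 -1 -3]
Echelon form has 2 nonzero rows (pivots: m,i)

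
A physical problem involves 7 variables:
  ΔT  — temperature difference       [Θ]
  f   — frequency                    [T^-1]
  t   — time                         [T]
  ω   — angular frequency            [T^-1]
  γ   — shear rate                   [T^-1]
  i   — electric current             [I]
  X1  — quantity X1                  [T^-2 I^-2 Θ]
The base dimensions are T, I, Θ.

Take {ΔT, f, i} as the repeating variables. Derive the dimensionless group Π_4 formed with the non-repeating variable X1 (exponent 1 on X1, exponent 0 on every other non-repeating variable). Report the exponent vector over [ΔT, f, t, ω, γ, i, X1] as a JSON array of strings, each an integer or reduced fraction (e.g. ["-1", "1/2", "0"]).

Write exponents as rows T,I,Θ / cols ΔT,f,t,ω,γ,i,X1:
  T: [ 0 -1  1 -1 -1  0 -2]
  I: [ 0  0  0  0  0  1 -2]
  Θ: [ 1  0  0  0  0  0  1]
Row reduction gives pivot columns ΔT,f,i; rank = 3
Repeat: ΔT,f,i; free: t,ω,γ,X1
RREF:
  r0: [   1    0    0    0    0    0    1]
  r1: [   0    1   -1    1    1    0    2]
  r2: [   0    0    0    0    0    1   -2]
Fix exponent of X1 at 1, t at 0, ω at 0, γ at 0; solve each RREF row for its pivot's exponent:
  r0: exp(ΔT) + (1)·1 = 0 ⇒ exp(ΔT) = -1
  r1: exp(f) + (2)·1 = 0 ⇒ exp(f) = -2
  r2: exp(i) + (-2)·1 = 0 ⇒ exp(i) = 2
Π_4 = ΔT^-1 · f^-2 · i^2 · X1

["-1", "-2", "0", "0", "0", "2", "1"]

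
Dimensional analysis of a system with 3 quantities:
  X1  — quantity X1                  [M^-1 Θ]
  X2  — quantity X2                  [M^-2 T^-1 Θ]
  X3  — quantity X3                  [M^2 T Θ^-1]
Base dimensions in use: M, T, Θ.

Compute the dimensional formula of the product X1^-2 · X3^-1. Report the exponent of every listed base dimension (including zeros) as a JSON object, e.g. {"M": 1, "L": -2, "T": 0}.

Exponent matrix [M,T,Θ] × [X1,X2,X3]:
  M: [-1 -2  2]
  T: [ 0 -1  1]
  Θ: [ 1  1 -1]
  [M]: (-2)·-1+(-1)·2 = 0
  [T]: (-2)·0+(-1)·1 = -1
  [Θ]: (-2)·1+(-1)·-1 = -1
⇒ T^-1 Θ^-1

{"M": 0, "T": -1, "Θ": -1}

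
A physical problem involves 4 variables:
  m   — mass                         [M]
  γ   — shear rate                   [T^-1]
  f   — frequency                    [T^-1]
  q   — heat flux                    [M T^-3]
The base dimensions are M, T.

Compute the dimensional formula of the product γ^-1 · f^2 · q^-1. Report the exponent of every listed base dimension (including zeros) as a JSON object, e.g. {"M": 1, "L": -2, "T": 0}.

{"M": -1, "T": 2}

Write exponents as rows M,T / cols m,γ,f,q:
  M: [ 1  0  0  1]
  T: [ 0 -1 -1 -3]
  [M]: (-1)·0+(2)·0+(-1)·1 = -1
  [T]: (-1)·-1+(2)·-1+(-1)·-3 = 2
⇒ M^-1 T^2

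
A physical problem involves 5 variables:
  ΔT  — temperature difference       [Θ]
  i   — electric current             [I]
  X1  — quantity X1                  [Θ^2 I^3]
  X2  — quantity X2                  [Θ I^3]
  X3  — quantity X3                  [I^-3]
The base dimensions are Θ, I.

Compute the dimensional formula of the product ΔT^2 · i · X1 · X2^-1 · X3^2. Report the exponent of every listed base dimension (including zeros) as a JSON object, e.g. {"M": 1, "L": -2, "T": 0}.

{"Θ": 3, "I": -5}

Write exponents as rows Θ,I / cols ΔT,i,X1,X2,X3:
  Θ: [ 1  0  2  1  0]
  I: [ 0  1  3  3 -3]
  [Θ]: (2)·1+(1)·0+(1)·2+(-1)·1+(2)·0 = 3
  [I]: (2)·0+(1)·1+(1)·3+(-1)·3+(2)·-3 = -5
⇒ Θ^3 I^-5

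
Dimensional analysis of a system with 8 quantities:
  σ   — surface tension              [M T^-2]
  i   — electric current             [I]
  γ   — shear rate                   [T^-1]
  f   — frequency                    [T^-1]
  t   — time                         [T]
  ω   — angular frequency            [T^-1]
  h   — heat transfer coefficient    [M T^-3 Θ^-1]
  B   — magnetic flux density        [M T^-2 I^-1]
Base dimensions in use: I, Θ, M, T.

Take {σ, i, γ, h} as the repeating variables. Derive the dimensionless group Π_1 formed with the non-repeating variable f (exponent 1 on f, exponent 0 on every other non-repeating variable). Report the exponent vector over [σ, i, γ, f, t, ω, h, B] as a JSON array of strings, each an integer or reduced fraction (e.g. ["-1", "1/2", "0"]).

["0", "0", "-1", "1", "0", "0", "0", "0"]

Dimensional matrix (I×Θ×M×T by σ×i×γ×f×t×ω×h×B):
  I: [ 0  1  0  0  0  0  0 -1]
  Θ: [ 0  0  0  0  0  0 -1  0]
  M: [ 1  0  0  0  0  0  1  1]
  T: [-2  0 -1 -1  1 -1 -3 -2]
Row reduction gives pivot columns σ,i,γ,h; rank = 4
Repeat: σ,i,γ,h; free: f,t,ω,B
RREF:
  r0: [   1    0    0    0    0    0    0    1]
  r1: [   0    1    0    0    0    0    0   -1]
  r2: [   0    0    1    1   -1    1    0    0]
  r3: [   0    0    0    0    0    0    1    0]
Fix exponent of f at 1, t at 0, ω at 0, B at 0; solve each RREF row for its pivot's exponent:
  r0: exp(σ) + (0)·1 = 0 ⇒ exp(σ) = 0
  r1: exp(i) + (0)·1 = 0 ⇒ exp(i) = 0
  r2: exp(γ) + (1)·1 = 0 ⇒ exp(γ) = -1
  r3: exp(h) + (0)·1 = 0 ⇒ exp(h) = 0
Π_1 = γ^-1 · f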